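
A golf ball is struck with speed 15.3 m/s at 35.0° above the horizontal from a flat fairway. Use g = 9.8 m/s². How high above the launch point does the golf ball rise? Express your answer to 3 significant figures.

3.93 m

Vertical component of launch velocity: v_y = 15.3 sin 35.0° = 8.776 m/s.
At the highest point the vertical velocity is zero, so v_y² = 2 g h_max.
h_max = (8.776)² / (2 × 9.8) = 77.02 / 19.60 = 3.93 m.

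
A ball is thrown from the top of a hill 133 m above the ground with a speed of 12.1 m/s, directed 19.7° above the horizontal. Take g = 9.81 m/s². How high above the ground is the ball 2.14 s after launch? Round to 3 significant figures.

119 m

v_y0 = 12.1 sin 19.7° = 4.079 m/s.
y(t) = 133 + v_y0 t − ½ g t² = 133 + 4.079×2.14 − ½×9.81×2.14² = 119 m.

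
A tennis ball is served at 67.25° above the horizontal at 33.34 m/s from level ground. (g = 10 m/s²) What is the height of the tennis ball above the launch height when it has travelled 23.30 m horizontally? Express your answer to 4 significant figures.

v_x = 33.34 cos 67.25° = 12.893 m/s, v_y0 = 33.34 sin 67.25° = 30.746 m/s.
Time to reach x = 23.30 m: t = x / v_x = 23.30 / 12.893 = 1.8072 s.
y = v_y0 t − ½ g t² = 30.746×1.8072 − 5.000×1.8072² = 39.23 m.

39.23 m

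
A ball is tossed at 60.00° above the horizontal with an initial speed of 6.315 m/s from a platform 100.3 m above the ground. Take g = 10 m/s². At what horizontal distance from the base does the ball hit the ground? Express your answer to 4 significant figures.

15.97 m

Components: v_x = 6.315 cos 60.00° = 3.1575 m/s, v_y = 6.315 sin 60.00° = 5.4690 m/s.
Vertical: 0 = 100.3 + 5.4690 t − ½(10) t² ⇒ 5.000 t² − 5.4690 t − 100.3 = 0.
t = [5.4690 + √(29.910 + 2006.0)] / 10.00 = 5.0590 s.
Horizontal: R = v_x · t = 3.1575 × 5.0590 = 15.97 m.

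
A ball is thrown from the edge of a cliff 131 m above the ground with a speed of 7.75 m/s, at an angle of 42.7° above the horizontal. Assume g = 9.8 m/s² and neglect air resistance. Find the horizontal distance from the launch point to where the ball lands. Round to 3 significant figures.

32.7 m

Components: v_x = 7.75 cos 42.7° = 5.696 m/s, v_y = 7.75 sin 42.7° = 5.256 m/s.
Vertical: 0 = 131 + 5.256 t − ½(9.8) t² ⇒ 4.900 t² − 5.256 t − 131 = 0.
t = [5.256 + √(27.63 + 2568)] / 9.800 = 5.735 s.
Horizontal: R = v_x · t = 5.696 × 5.735 = 32.7 m.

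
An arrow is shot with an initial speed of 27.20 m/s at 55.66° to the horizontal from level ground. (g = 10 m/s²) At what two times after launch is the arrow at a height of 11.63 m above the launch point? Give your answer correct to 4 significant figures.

v_y0 = 27.20 sin 55.66° = 22.459 m/s.
Set y = v_y0 t − ½ g t² = 11.63: 5.000 t² − 22.459 t + 11.63 = 0.
t = [22.459 ± √(504.41 − 232.60)] / 10 = (22.459 ± 16.487) / 10, giving t = 0.5972 s or t = 3.895 s.
So the arrow is at 11.63 m at t = 0.5972 s (rising) and t = 3.895 s (falling).

0.5972 s and 3.895 s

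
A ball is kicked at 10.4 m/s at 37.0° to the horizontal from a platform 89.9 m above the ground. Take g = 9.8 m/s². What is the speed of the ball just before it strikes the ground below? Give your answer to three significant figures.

v_x = 10.4 cos 37.0° = 8.306 m/s is unchanged throughout.
For the vertical component, v_y² = v_y0² + 2 g h = (6.259)² + 2×9.8×89.9 = 1801, so |v_y| = 42.44 m/s.
Impact speed = √(v_x² + v_y²) = √(68.99 + 1801) = 43.2 m/s.

43.2 m/s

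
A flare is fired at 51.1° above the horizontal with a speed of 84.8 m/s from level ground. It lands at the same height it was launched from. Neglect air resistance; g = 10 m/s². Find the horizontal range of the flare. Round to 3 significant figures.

703 m

For level ground, R = v₀² sin(2θ) / g.
sin(2 × 51.1°) = sin 102.2° = 0.9774.
R = (84.8)² × 0.9774 / 10 = 703 m.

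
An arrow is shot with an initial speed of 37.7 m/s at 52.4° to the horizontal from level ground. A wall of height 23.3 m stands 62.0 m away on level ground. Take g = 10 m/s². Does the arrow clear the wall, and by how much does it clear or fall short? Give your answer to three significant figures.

Yes — it clears the wall by 20.9 m.

v_x = 37.7 cos 52.4° = 23.00 m/s; v_y0 = 37.7 sin 52.4° = 29.87 m/s.
Time to reach the wall: t = 62.0 / 23.00 = 2.696 s.
Height at that point: y = 29.87×2.696 − 5.000×2.696² = 44.19 m.
That is 44.19 − 23.3 = 20.9 m above the top of the wall, so the arrow clears it.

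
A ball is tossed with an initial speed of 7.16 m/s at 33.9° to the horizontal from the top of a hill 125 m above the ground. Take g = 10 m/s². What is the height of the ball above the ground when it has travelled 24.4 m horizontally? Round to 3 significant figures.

v_x = 7.16 cos 33.9° = 5.943 m/s, v_y0 = 7.16 sin 33.9° = 3.993 m/s.
Time to reach x = 24.4 m: t = x / v_x = 24.4 / 5.943 = 4.106 s.
y = 125 + v_y0 t − ½ g t² = 125 + 3.993×4.106 − 5.000×4.106² = 57.1 m.

57.1 m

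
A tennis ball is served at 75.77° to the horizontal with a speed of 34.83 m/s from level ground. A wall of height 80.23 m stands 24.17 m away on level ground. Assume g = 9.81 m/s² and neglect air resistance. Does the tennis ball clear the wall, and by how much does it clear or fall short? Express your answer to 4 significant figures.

v_x = 34.83 cos 75.77° = 8.5617 m/s; v_y0 = 34.83 sin 75.77° = 33.761 m/s.
Time to reach the wall: t = 24.17 / 8.5617 = 2.8230 s.
Height at that point: y = 33.761×2.8230 − 4.905×2.8230² = 56.218 m.
That is 80.23 − 56.218 = 24.01 m below the top of the wall, so the tennis ball does not clear it.

No — it falls 24.01 m short of clearing the wall.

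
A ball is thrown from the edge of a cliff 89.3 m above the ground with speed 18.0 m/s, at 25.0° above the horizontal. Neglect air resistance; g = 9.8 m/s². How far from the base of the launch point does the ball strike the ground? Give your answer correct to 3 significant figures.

Components: v_x = 18.0 cos 25.0° = 16.31 m/s, v_y = 18.0 sin 25.0° = 7.607 m/s.
Vertical: 0 = 89.3 + 7.607 t − ½(9.8) t² ⇒ 4.900 t² − 7.607 t − 89.3 = 0.
t = [7.607 + √(57.87 + 1750)] / 9.800 = 5.115 s.
Horizontal: R = v_x · t = 16.31 × 5.115 = 83.4 m.

83.4 m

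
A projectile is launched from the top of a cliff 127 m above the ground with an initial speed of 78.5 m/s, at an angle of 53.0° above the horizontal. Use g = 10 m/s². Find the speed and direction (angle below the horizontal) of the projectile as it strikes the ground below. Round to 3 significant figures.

v_x = 78.5 cos 53.0° = 47.24 m/s (constant).
|v_y| at impact = √((62.69)² + 2×10×127) = 80.44 m/s.
Speed = √(47.24² + 80.44²) = 93.3 m/s; angle = arctan(80.44/47.24) = 59.6° below horizontal.

93.3 m/s at 59.6° below the horizontal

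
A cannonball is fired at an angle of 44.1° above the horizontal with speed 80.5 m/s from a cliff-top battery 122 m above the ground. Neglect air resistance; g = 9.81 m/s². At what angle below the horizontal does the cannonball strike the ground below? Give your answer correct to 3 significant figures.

52.1°

v_x = 80.5 cos 44.1° = 57.81 m/s.
At impact |v_y| = √(v_y0² + 2 g h) = √(56.02² + 2×9.81×122) = 74.38 m/s.
Angle below horizontal = arctan(|v_y| / v_x) = arctan(74.38 / 57.81) = 52.1°.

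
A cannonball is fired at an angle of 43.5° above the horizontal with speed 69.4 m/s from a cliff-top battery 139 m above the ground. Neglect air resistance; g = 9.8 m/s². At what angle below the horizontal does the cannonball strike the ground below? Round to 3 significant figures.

54.6°

v_x = 69.4 cos 43.5° = 50.34 m/s.
At impact |v_y| = √(v_y0² + 2 g h) = √(47.77² + 2×9.8×139) = 70.76 m/s.
Angle below horizontal = arctan(|v_y| / v_x) = arctan(70.76 / 50.34) = 54.6°.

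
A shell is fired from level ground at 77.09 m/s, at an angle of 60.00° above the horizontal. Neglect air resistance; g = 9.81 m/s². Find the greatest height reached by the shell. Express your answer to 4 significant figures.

Vertical component of launch velocity: v_y = 77.09 sin 60.00° = 66.762 m/s.
At the highest point the vertical velocity is zero, so v_y² = 2 g h_max.
h_max = (66.762)² / (2 × 9.81) = 4457.2 / 19.62 = 227.2 m.

227.2 m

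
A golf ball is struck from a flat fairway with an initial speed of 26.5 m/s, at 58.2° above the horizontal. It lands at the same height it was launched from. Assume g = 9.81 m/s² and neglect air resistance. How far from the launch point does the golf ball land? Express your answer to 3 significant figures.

64.1 m

Components: v_x = 26.5 cos 58.2° = 13.96 m/s, v_y = 26.5 sin 58.2° = 22.52 m/s.
Time of flight (same landing height): t = 2 v_y / g = 2 × 22.52 / 9.81 = 4.591 s.
Range: R = v_x · t = 13.96 × 4.591 = 64.1 m.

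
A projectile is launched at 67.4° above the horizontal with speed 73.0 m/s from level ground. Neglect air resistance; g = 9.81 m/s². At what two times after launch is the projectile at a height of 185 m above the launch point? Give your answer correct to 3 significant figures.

v_y0 = 73.0 sin 67.4° = 67.39 m/s.
Set y = v_y0 t − ½ g t² = 185: 4.905 t² − 67.39 t + 185 = 0.
t = [67.39 ± √(4541 − 3630)] / 9.81 = (67.39 ± 30.18) / 9.81, giving t = 3.79 s or t = 9.95 s.
So the projectile is at 185 m at t = 3.79 s (rising) and t = 9.95 s (falling).

3.79 s and 9.95 s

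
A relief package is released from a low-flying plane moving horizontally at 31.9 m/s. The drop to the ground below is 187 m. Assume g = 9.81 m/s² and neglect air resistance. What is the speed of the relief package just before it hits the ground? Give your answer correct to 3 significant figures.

68.5 m/s

Fall time: t = √(2 × 187 / 9.81) = 6.174 s.
At impact: v_x = 31.9 m/s (unchanged), v_y = g t = 9.81 × 6.174 = 60.57 m/s.
Speed = √(v_x² + v_y²) = √(1018 + 3669) = 68.5 m/s.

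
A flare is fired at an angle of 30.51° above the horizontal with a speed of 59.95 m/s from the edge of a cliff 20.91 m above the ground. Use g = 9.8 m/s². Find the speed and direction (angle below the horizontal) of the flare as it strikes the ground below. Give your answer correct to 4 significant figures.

63.28 m/s at 35.29° below the horizontal

v_x = 59.95 cos 30.51° = 51.649 m/s (constant).
|v_y| at impact = √((30.436)² + 2×9.8×20.91) = 36.554 m/s.
Speed = √(51.649² + 36.554²) = 63.28 m/s; angle = arctan(36.554/51.649) = 35.29° below horizontal.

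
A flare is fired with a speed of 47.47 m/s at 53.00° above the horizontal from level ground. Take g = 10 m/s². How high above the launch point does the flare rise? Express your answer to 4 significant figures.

71.86 m

Vertical component of launch velocity: v_y = 47.47 sin 53.00° = 37.911 m/s.
At the highest point the vertical velocity is zero, so v_y² = 2 g h_max.
h_max = (37.911)² / (2 × 10) = 1437.2 / 20.00 = 71.86 m.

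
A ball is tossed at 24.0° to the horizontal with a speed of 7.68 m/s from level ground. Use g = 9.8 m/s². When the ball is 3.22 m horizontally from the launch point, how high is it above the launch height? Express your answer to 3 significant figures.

0.402 m

v_x = 7.68 cos 24.0° = 7.016 m/s, v_y0 = 7.68 sin 24.0° = 3.124 m/s.
Time to reach x = 3.22 m: t = x / v_x = 3.22 / 7.016 = 0.4590 s.
y = v_y0 t − ½ g t² = 3.124×0.4590 − 4.900×0.4590² = 0.402 m.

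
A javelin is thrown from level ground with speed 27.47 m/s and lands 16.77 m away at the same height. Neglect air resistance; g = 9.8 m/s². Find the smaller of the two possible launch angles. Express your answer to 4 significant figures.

6.290°

Level-ground range: R = v₀² sin(2θ)/g ⇒ sin 2θ = R g / v₀² = 16.77×9.8/27.47² = 0.2178.
2θ = arcsin(0.2178) = 12.580° or 180° − 12.580° = 167.420°.
So θ = 6.290° or θ = 83.71°.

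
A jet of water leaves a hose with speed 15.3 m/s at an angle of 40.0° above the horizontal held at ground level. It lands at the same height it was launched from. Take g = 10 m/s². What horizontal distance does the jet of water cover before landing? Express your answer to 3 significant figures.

Components: v_x = 15.3 cos 40.0° = 11.72 m/s, v_y = 15.3 sin 40.0° = 9.835 m/s.
Time of flight (same landing height): t = 2 v_y / g = 2 × 9.835 / 10 = 1.967 s.
Range: R = v_x · t = 11.72 × 1.967 = 23.1 m.

23.1 m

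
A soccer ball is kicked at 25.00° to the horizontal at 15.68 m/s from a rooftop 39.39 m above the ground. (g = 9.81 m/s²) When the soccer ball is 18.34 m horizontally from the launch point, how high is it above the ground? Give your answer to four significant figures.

39.77 m

v_x = 15.68 cos 25.00° = 14.211 m/s, v_y0 = 15.68 sin 25.00° = 6.6267 m/s.
Time to reach x = 18.34 m: t = x / v_x = 18.34 / 14.211 = 1.2905 s.
y = 39.39 + v_y0 t − ½ g t² = 39.39 + 6.6267×1.2905 − 4.905×1.2905² = 39.77 m.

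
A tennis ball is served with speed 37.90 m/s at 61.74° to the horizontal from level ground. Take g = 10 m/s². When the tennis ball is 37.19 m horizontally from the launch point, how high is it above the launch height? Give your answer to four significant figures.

v_x = 37.90 cos 61.74° = 17.945 m/s, v_y0 = 37.90 sin 61.74° = 33.383 m/s.
Time to reach x = 37.19 m: t = x / v_x = 37.19 / 17.945 = 2.0724 s.
y = v_y0 t − ½ g t² = 33.383×2.0724 − 5.000×2.0724² = 47.71 m.

47.71 m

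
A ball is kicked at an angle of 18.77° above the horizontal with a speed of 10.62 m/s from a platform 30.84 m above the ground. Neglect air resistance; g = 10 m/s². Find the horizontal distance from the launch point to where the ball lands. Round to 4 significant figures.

Components: v_x = 10.62 cos 18.77° = 10.055 m/s, v_y = 10.62 sin 18.77° = 3.4172 m/s.
Vertical: 0 = 30.84 + 3.4172 t − ½(10) t² ⇒ 5.000 t² − 3.4172 t − 30.84 = 0.
t = [3.4172 + √(11.677 + 616.80)] / 10.00 = 2.8487 s.
Horizontal: R = v_x · t = 10.055 × 2.8487 = 28.64 m.

28.64 m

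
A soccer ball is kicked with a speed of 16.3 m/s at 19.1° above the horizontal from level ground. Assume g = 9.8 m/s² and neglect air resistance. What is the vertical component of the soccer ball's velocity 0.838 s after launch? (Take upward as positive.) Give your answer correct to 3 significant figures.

Initial vertical component: v_y0 = 16.3 sin 19.1° = 5.334 m/s.
v_y(t) = v_y0 − g t = 5.334 − 9.8 × 0.838 = -2.88 m/s.

-2.88 m/s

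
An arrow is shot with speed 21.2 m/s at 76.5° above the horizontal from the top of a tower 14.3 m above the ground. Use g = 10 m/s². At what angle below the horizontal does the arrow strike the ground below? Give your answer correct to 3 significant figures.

79.5°

v_x = 21.2 cos 76.5° = 4.949 m/s.
At impact |v_y| = √(v_y0² + 2 g h) = √(20.61² + 2×10×14.3) = 26.66 m/s.
Angle below horizontal = arctan(|v_y| / v_x) = arctan(26.66 / 4.949) = 79.5°.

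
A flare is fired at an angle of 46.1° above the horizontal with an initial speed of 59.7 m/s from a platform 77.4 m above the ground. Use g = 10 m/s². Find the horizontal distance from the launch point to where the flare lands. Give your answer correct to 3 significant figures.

419 m

Components: v_x = 59.7 cos 46.1° = 41.40 m/s, v_y = 59.7 sin 46.1° = 43.02 m/s.
Vertical: 0 = 77.4 + 43.02 t − ½(10) t² ⇒ 5.000 t² − 43.02 t − 77.4 = 0.
t = [43.02 + √(1851 + 1548)] / 10.00 = 10.13 s.
Horizontal: R = v_x · t = 41.40 × 10.13 = 419 m.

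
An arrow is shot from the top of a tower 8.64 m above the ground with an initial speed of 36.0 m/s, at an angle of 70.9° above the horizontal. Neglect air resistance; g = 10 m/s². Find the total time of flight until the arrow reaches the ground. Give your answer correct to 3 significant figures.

7.05 s

Vertical component: v_y = 36.0 sin 70.9° = 34.02 m/s.
Taking up as positive with launch at y = 8.64 m, landing at y = 0: 0 = 8.64 + 34.02 t − ½(10) t².
Solving 5.000 t² − 34.02 t − 8.64 = 0 gives t = [34.02 + √(34.02² + 4·5.000·8.64)] / 10.00 = 7.05 s.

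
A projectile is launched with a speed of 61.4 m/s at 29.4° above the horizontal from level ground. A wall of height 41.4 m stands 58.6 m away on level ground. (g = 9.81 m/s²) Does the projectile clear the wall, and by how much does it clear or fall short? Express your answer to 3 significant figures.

v_x = 61.4 cos 29.4° = 53.49 m/s; v_y0 = 61.4 sin 29.4° = 30.14 m/s.
Time to reach the wall: t = 58.6 / 53.49 = 1.096 s.
Height at that point: y = 30.14×1.096 − 4.905×1.096² = 27.14 m.
That is 41.4 − 27.14 = 14.3 m below the top of the wall, so the projectile does not clear it.

No — it falls 14.3 m short of clearing the wall.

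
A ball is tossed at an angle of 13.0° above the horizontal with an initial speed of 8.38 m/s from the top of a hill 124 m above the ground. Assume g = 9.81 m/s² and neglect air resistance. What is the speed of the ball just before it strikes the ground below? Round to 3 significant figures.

v_x = 8.38 cos 13.0° = 8.165 m/s is unchanged throughout.
For the vertical component, v_y² = v_y0² + 2 g h = (1.885)² + 2×9.81×124 = 2436, so |v_y| = 49.36 m/s.
Impact speed = √(v_x² + v_y²) = √(66.67 + 2436) = 50.0 m/s.

50.0 m/s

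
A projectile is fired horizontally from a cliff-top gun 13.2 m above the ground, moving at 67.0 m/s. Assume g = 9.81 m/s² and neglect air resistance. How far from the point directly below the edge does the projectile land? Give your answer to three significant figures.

Initial vertical velocity is zero, so the fall time comes from h = ½ g t²: t = √(2 × 13.2 / 9.81) = 1.640 s.
Horizontal motion is uniform at 67.0 m/s, so x = 67.0 × 1.640 = 110 m.

110 m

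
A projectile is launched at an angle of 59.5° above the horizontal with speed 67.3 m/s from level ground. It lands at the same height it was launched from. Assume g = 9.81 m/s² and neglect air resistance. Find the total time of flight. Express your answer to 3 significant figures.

Vertical component: v_y = 67.3 sin 59.5° = 57.99 m/s.
For a projectile landing at launch height, time of flight is t = 2 v_y / g = 2 × 57.99 / 9.81 = 11.8 s.

11.8 s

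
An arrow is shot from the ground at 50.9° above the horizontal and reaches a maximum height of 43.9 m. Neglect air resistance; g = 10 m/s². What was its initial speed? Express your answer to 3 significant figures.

At maximum height v_y = 0, so (v₀ sin θ)² = 2 g H.
v₀ sin 50.9° = √(2 × 10 × 43.9) = 29.63 m/s.
v₀ = 29.63 / sin 50.9° = 29.63 / 0.7760 = 38.2 m/s.

38.2 m/s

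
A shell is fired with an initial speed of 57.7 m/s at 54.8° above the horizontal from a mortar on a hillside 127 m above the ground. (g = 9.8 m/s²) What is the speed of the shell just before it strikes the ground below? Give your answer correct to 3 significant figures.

76.3 m/s

v_x = 57.7 cos 54.8° = 33.26 m/s is unchanged throughout.
For the vertical component, v_y² = v_y0² + 2 g h = (47.15)² + 2×9.8×127 = 4712, so |v_y| = 68.64 m/s.
Impact speed = √(v_x² + v_y²) = √(1106 + 4712) = 76.3 m/s.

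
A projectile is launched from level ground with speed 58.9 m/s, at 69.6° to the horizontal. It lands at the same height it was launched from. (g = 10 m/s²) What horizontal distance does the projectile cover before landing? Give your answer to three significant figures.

For level ground, R = v₀² sin(2θ) / g.
sin(2 × 69.6°) = sin 139.2° = 0.6534.
R = (58.9)² × 0.6534 / 10 = 227 m.

227 m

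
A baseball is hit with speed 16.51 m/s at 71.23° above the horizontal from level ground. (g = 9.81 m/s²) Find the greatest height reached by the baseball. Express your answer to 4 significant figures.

12.45 m

Vertical component of launch velocity: v_y = 16.51 sin 71.23° = 15.632 m/s.
At the highest point the vertical velocity is zero, so v_y² = 2 g h_max.
h_max = (15.632)² / (2 × 9.81) = 244.36 / 19.62 = 12.45 m.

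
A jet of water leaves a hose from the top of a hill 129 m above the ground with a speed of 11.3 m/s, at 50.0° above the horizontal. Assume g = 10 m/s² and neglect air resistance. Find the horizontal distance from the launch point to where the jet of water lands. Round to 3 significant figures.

43.7 m

Components: v_x = 11.3 cos 50.0° = 7.263 m/s, v_y = 11.3 sin 50.0° = 8.656 m/s.
Vertical: 0 = 129 + 8.656 t − ½(10) t² ⇒ 5.000 t² − 8.656 t − 129 = 0.
t = [8.656 + √(74.93 + 2580)] / 10.00 = 6.018 s.
Horizontal: R = v_x · t = 7.263 × 6.018 = 43.7 m.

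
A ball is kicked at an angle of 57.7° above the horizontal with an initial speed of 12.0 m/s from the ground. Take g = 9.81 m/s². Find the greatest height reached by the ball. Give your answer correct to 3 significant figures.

Vertical component of launch velocity: v_y = 12.0 sin 57.7° = 10.14 m/s.
At the highest point the vertical velocity is zero, so v_y² = 2 g h_max.
h_max = (10.14)² / (2 × 9.81) = 102.8 / 19.62 = 5.24 m.

5.24 m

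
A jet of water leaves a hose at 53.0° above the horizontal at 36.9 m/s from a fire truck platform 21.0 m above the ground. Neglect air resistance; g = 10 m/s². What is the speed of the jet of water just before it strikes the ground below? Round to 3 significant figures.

v_x = 36.9 cos 53.0° = 22.21 m/s is unchanged throughout.
For the vertical component, v_y² = v_y0² + 2 g h = (29.47)² + 2×10×21.0 = 1288, so |v_y| = 35.89 m/s.
Impact speed = √(v_x² + v_y²) = √(493.3 + 1288) = 42.2 m/s.

42.2 m/s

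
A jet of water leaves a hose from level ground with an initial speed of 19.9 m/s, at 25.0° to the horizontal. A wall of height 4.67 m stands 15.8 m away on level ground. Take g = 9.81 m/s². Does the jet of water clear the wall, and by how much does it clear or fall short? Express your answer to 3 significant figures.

No — it falls 1.07 m short of clearing the wall.

v_x = 19.9 cos 25.0° = 18.04 m/s; v_y0 = 19.9 sin 25.0° = 8.410 m/s.
Time to reach the wall: t = 15.8 / 18.04 = 0.8758 s.
Height at that point: y = 8.410×0.8758 − 4.905×0.8758² = 3.603 m.
That is 4.67 − 3.603 = 1.07 m below the top of the wall, so the jet of water does not clear it.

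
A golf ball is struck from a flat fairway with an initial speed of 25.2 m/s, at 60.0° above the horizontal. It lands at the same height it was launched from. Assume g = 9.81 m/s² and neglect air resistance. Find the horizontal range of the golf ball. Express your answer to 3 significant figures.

For level ground, R = v₀² sin(2θ) / g.
sin(2 × 60.0°) = sin 120.0° = 0.8660.
R = (25.2)² × 0.8660 / 9.81 = 56.1 m.

56.1 m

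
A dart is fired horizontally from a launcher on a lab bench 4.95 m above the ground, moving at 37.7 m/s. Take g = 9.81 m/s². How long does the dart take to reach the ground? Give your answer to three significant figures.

The horizontal speed doesn't affect the fall. With v_y0 = 0, h = ½ g t².
t = √(2 × 4.95 / 9.81) = √1.009 = 1.00 s.

1.00 s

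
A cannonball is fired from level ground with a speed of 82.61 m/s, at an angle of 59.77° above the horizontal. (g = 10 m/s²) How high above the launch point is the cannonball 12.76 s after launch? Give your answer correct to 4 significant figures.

v_y0 = 82.61 sin 59.77° = 71.376 m/s.
y(t) = v_y0 t − ½ g t² = 71.376×12.76 − 5.000×12.76² = 96.67 m.

96.67 m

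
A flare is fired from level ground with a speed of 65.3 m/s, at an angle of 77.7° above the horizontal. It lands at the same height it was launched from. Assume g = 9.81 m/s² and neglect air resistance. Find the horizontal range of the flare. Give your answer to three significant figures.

181 m

Components: v_x = 65.3 cos 77.7° = 13.91 m/s, v_y = 65.3 sin 77.7° = 63.80 m/s.
Time of flight (same landing height): t = 2 v_y / g = 2 × 63.80 / 9.81 = 13.01 s.
Range: R = v_x · t = 13.91 × 13.01 = 181 m.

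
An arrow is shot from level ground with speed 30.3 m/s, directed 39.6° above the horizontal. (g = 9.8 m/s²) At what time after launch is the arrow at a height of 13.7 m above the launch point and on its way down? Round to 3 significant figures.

3.01 s

v_y0 = 30.3 sin 39.6° = 19.31 m/s.
Set y = v_y0 t − ½ g t² = 13.7: 4.900 t² − 19.31 t + 13.7 = 0.
t = [19.31 ± √(372.9 − 268.5)] / 9.8 = (19.31 ± 10.22) / 9.8, giving t = 0.928 s or t = 3.01 s.
On the way down corresponds to the larger root: t = 3.01 s.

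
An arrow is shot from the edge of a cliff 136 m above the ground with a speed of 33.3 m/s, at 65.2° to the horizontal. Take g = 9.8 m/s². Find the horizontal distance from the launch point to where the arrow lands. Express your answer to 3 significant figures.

Components: v_x = 33.3 cos 65.2° = 13.97 m/s, v_y = 33.3 sin 65.2° = 30.23 m/s.
Vertical: 0 = 136 + 30.23 t − ½(9.8) t² ⇒ 4.900 t² − 30.23 t − 136 = 0.
t = [30.23 + √(913.9 + 2666)] / 9.800 = 9.190 s.
Horizontal: R = v_x · t = 13.97 × 9.190 = 128 m.

128 m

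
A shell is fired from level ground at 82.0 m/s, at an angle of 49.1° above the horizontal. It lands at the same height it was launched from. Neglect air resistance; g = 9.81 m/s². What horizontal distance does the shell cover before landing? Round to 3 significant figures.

678 m

For level ground, R = v₀² sin(2θ) / g.
sin(2 × 49.1°) = sin 98.20° = 0.9898.
R = (82.0)² × 0.9898 / 9.81 = 678 m.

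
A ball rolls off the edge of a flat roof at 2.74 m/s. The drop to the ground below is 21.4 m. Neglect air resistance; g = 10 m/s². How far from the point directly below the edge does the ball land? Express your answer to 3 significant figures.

5.67 m

Initial vertical velocity is zero, so the fall time comes from h = ½ g t²: t = √(2 × 21.4 / 10) = 2.069 s.
Horizontal motion is uniform at 2.74 m/s, so x = 2.74 × 2.069 = 5.67 m.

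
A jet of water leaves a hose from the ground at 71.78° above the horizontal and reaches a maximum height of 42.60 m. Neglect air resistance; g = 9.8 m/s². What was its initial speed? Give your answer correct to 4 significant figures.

At maximum height v_y = 0, so (v₀ sin θ)² = 2 g H.
v₀ sin 71.78° = √(2 × 9.8 × 42.60) = 28.896 m/s.
v₀ = 28.896 / sin 71.78° = 28.896 / 0.9499 = 30.42 m/s.

30.42 m/s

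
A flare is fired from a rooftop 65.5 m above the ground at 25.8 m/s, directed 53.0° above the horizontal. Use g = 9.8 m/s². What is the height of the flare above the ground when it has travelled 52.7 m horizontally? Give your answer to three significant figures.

v_x = 25.8 cos 53.0° = 15.53 m/s, v_y0 = 25.8 sin 53.0° = 20.60 m/s.
Time to reach x = 52.7 m: t = x / v_x = 52.7 / 15.53 = 3.393 s.
y = 65.5 + v_y0 t − ½ g t² = 65.5 + 20.60×3.393 − 4.900×3.393² = 79.0 m.

79.0 m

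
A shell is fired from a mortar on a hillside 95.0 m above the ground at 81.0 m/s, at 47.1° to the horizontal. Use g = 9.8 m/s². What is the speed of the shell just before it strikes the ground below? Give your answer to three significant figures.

91.8 m/s

v_x = 81.0 cos 47.1° = 55.14 m/s is unchanged throughout.
For the vertical component, v_y² = v_y0² + 2 g h = (59.34)² + 2×9.8×95.0 = 5383, so |v_y| = 73.37 m/s.
Impact speed = √(v_x² + v_y²) = √(3040 + 5383) = 91.8 m/s.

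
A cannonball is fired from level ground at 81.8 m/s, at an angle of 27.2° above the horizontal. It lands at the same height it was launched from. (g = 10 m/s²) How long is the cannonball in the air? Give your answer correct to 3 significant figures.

7.48 s

Vertical component: v_y = 81.8 sin 27.2° = 37.39 m/s.
For a projectile landing at launch height, time of flight is t = 2 v_y / g = 2 × 37.39 / 10 = 7.48 s.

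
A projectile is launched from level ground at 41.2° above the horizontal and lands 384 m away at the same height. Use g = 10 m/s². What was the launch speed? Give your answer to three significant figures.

On level ground, R = v₀² sin(2θ) / g, so v₀ = √(R g / sin 2θ).
sin(2 × 41.2°) = 0.9912.
v₀ = √(384 × 10 / 0.9912) = √3874 = 62.2 m/s.

62.2 m/s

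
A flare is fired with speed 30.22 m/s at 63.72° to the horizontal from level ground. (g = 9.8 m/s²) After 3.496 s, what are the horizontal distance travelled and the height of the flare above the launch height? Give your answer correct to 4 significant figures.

x = 46.78 m, y = 34.84 m

v_x = 30.22 cos 63.72° = 13.380 m/s; v_y0 = 30.22 sin 63.72° = 27.096 m/s.
x = v_x t = 13.380 × 3.496 = 46.78 m.
y = v_y0 t − ½ g t² = 27.096×3.496 − 4.900×3.496² = 34.84 m.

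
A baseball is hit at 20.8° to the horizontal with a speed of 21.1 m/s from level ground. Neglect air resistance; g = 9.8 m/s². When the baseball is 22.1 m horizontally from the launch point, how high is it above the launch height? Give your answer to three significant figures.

2.24 m

v_x = 21.1 cos 20.8° = 19.72 m/s, v_y0 = 21.1 sin 20.8° = 7.493 m/s.
Time to reach x = 22.1 m: t = x / v_x = 22.1 / 19.72 = 1.121 s.
y = v_y0 t − ½ g t² = 7.493×1.121 − 4.900×1.121² = 2.24 m.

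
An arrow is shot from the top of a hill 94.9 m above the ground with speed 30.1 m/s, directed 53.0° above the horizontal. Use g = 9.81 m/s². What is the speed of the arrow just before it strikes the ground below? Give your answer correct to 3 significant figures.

v_x = 30.1 cos 53.0° = 18.11 m/s is unchanged throughout.
For the vertical component, v_y² = v_y0² + 2 g h = (24.04)² + 2×9.81×94.9 = 2440, so |v_y| = 49.40 m/s.
Impact speed = √(v_x² + v_y²) = √(328.0 + 2440) = 52.6 m/s.

52.6 m/s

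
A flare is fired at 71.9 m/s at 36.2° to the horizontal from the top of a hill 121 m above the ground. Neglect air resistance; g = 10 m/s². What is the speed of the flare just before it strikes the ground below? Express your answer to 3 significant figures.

87.1 m/s

v_x = 71.9 cos 36.2° = 58.02 m/s is unchanged throughout.
For the vertical component, v_y² = v_y0² + 2 g h = (42.46)² + 2×10×121 = 4223, so |v_y| = 64.98 m/s.
Impact speed = √(v_x² + v_y²) = √(3366 + 4223) = 87.1 m/s.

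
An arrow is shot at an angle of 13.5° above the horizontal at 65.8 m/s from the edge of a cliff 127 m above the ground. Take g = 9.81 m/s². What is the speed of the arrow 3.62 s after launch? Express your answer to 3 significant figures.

v_x = 65.8 cos 13.5° = 63.98 m/s (constant).
v_y(t) = 65.8 sin 13.5° − g t = 15.36 − 9.81 × 3.62 = -20.15 m/s.
Speed = √(v_x² + v_y²) = √(4093 + 406.0) = 67.1 m/s.

67.1 m/s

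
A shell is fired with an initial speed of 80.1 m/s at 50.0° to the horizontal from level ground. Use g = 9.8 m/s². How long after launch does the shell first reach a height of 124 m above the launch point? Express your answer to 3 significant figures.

2.53 s

v_y0 = 80.1 sin 50.0° = 61.36 m/s.
Set y = v_y0 t − ½ g t² = 124: 4.900 t² − 61.36 t + 124 = 0.
t = [61.36 ± √(3765 − 2430)] / 9.8 = (61.36 ± 36.54) / 9.8, giving t = 2.53 s or t = 9.99 s.
The shell is on the way up at the first time, so t = 2.53 s.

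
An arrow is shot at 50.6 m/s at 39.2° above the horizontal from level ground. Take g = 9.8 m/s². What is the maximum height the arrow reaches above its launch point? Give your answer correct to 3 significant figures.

Vertical component of launch velocity: v_y = 50.6 sin 39.2° = 31.98 m/s.
At the highest point the vertical velocity is zero, so v_y² = 2 g h_max.
h_max = (31.98)² / (2 × 9.8) = 1023 / 19.60 = 52.2 m.

52.2 m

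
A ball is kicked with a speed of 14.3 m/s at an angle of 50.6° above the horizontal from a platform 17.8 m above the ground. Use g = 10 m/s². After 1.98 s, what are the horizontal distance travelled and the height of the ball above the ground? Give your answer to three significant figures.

x = 18.0 m, y = 20.1 m

v_x = 14.3 cos 50.6° = 9.077 m/s; v_y0 = 14.3 sin 50.6° = 11.05 m/s.
x = v_x t = 9.077 × 1.98 = 18.0 m.
y = 17.8 + v_y0 t − ½ g t² = 20.1 m.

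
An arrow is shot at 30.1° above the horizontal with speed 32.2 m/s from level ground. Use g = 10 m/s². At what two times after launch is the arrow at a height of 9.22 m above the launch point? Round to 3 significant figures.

v_y0 = 32.2 sin 30.1° = 16.15 m/s.
Set y = v_y0 t − ½ g t² = 9.22: 5.000 t² − 16.15 t + 9.22 = 0.
t = [16.15 ± √(260.8 − 184.4)] / 10 = (16.15 ± 8.741) / 10, giving t = 0.741 s or t = 2.49 s.
So the arrow is at 9.22 m at t = 0.741 s (rising) and t = 2.49 s (falling).

0.741 s and 2.49 s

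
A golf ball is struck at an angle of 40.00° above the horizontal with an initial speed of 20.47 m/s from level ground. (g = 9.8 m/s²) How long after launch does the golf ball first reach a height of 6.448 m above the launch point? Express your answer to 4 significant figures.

v_y0 = 20.47 sin 40.00° = 13.158 m/s.
Set y = v_y0 t − ½ g t² = 6.448: 4.900 t² − 13.158 t + 6.448 = 0.
t = [13.158 ± √(173.13 − 126.38)] / 9.8 = (13.158 ± 6.8374) / 9.8, giving t = 0.6450 s or t = 2.040 s.
The golf ball is on the way up at the first time, so t = 0.6450 s.

0.6450 s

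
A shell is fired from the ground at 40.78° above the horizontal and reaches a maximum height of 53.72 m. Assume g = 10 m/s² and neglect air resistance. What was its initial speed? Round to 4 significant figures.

At maximum height v_y = 0, so (v₀ sin θ)² = 2 g H.
v₀ sin 40.78° = √(2 × 10 × 53.72) = 32.778 m/s.
v₀ = 32.778 / sin 40.78° = 32.778 / 0.6532 = 50.18 m/s.

50.18 m/s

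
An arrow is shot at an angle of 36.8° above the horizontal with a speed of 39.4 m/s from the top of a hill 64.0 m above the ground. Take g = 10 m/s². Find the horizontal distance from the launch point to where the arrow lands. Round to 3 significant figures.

Components: v_x = 39.4 cos 36.8° = 31.55 m/s, v_y = 39.4 sin 36.8° = 23.60 m/s.
Vertical: 0 = 64.0 + 23.60 t − ½(10) t² ⇒ 5.000 t² − 23.60 t − 64.0 = 0.
t = [23.60 + √(557.0 + 1280)] / 10.00 = 6.646 s.
Horizontal: R = v_x · t = 31.55 × 6.646 = 210 m.

210 m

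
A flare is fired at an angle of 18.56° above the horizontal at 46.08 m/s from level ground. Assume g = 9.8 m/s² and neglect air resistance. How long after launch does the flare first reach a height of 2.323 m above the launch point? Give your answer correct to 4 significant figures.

0.1678 s

v_y0 = 46.08 sin 18.56° = 14.667 m/s.
Set y = v_y0 t − ½ g t² = 2.323: 4.900 t² − 14.667 t + 2.323 = 0.
t = [14.667 ± √(215.12 − 45.531)] / 9.8 = (14.667 ± 13.023) / 9.8, giving t = 0.1678 s or t = 2.826 s.
The flare is on the way up at the first time, so t = 0.1678 s.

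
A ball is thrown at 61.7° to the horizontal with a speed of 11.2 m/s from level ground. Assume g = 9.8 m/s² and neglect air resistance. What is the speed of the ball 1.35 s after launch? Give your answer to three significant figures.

6.29 m/s

v_x = 11.2 cos 61.7° = 5.310 m/s (constant).
v_y(t) = 11.2 sin 61.7° − g t = 9.861 − 9.8 × 1.35 = -3.369 m/s.
Speed = √(v_x² + v_y²) = √(28.20 + 11.35) = 6.29 m/s.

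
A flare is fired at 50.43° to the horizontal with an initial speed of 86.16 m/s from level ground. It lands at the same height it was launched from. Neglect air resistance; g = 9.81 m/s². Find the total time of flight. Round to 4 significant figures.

13.54 s

Vertical component: v_y = 86.16 sin 50.43° = 66.416 m/s.
For a projectile landing at launch height, time of flight is t = 2 v_y / g = 2 × 66.416 / 9.81 = 13.54 s.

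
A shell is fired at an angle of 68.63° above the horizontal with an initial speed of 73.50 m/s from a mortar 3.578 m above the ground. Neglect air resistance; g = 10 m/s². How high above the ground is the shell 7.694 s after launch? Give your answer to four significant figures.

v_y0 = 73.50 sin 68.63° = 68.447 m/s.
y(t) = 3.578 + v_y0 t − ½ g t² = 3.578 + 68.447×7.694 − ½×10×7.694² = 234.2 m.

234.2 m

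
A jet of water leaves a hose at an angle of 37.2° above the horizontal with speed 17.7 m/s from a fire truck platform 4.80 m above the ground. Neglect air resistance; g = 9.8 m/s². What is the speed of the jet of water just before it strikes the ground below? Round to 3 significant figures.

v_x = 17.7 cos 37.2° = 14.10 m/s is unchanged throughout.
For the vertical component, v_y² = v_y0² + 2 g h = (10.70)² + 2×9.8×4.80 = 208.6, so |v_y| = 14.44 m/s.
Impact speed = √(v_x² + v_y²) = √(198.8 + 208.6) = 20.2 m/s.

20.2 m/s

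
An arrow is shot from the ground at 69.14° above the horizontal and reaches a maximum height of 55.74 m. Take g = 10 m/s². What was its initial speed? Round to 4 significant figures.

At maximum height v_y = 0, so (v₀ sin θ)² = 2 g H.
v₀ sin 69.14° = √(2 × 10 × 55.74) = 33.389 m/s.
v₀ = 33.389 / sin 69.14° = 33.389 / 0.9345 = 35.73 m/s.

35.73 m/s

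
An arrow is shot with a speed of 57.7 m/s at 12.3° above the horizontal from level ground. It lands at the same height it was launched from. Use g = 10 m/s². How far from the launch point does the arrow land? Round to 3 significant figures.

Components: v_x = 57.7 cos 12.3° = 56.38 m/s, v_y = 57.7 sin 12.3° = 12.29 m/s.
Time of flight (same landing height): t = 2 v_y / g = 2 × 12.29 / 10 = 2.458 s.
Range: R = v_x · t = 56.38 × 2.458 = 139 m.

139 m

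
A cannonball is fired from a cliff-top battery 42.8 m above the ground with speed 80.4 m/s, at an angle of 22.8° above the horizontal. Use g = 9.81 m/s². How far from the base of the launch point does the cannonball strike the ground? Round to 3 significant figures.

557 m

Components: v_x = 80.4 cos 22.8° = 74.12 m/s, v_y = 80.4 sin 22.8° = 31.16 m/s.
Vertical: 0 = 42.8 + 31.16 t − ½(9.81) t² ⇒ 4.905 t² − 31.16 t − 42.8 = 0.
t = [31.16 + √(970.9 + 839.7)] / 9.810 = 7.514 s.
Horizontal: R = v_x · t = 74.12 × 7.514 = 557 m.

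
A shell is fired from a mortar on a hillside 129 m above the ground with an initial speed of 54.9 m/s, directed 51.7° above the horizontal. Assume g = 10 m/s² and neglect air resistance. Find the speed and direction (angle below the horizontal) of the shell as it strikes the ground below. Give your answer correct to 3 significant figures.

74.8 m/s at 62.9° below the horizontal

v_x = 54.9 cos 51.7° = 34.03 m/s (constant).
|v_y| at impact = √((43.08)² + 2×10×129) = 66.60 m/s.
Speed = √(34.03² + 66.60²) = 74.8 m/s; angle = arctan(66.60/34.03) = 62.9° below horizontal.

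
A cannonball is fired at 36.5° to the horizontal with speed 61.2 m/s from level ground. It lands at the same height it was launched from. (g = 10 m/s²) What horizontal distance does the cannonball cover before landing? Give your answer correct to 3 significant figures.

For level ground, R = v₀² sin(2θ) / g.
sin(2 × 36.5°) = sin 73.00° = 0.9563.
R = (61.2)² × 0.9563 / 10 = 358 m.

358 m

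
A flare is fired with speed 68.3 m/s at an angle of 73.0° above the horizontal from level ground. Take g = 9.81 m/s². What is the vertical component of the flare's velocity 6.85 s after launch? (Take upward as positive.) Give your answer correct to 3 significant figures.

-1.88 m/s

Initial vertical component: v_y0 = 68.3 sin 73.0° = 65.32 m/s.
v_y(t) = v_y0 − g t = 65.32 − 9.81 × 6.85 = -1.88 m/s.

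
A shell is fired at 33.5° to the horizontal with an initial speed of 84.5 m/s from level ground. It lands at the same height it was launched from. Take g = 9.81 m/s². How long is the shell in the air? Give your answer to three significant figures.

9.51 s

Vertical component: v_y = 84.5 sin 33.5° = 46.64 m/s.
For a projectile landing at launch height, time of flight is t = 2 v_y / g = 2 × 46.64 / 9.81 = 9.51 s.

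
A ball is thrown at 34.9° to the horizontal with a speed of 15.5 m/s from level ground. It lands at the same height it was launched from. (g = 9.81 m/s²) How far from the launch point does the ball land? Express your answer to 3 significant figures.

Components: v_x = 15.5 cos 34.9° = 12.71 m/s, v_y = 15.5 sin 34.9° = 8.868 m/s.
Time of flight (same landing height): t = 2 v_y / g = 2 × 8.868 / 9.81 = 1.808 s.
Range: R = v_x · t = 12.71 × 1.808 = 23.0 m.

23.0 m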